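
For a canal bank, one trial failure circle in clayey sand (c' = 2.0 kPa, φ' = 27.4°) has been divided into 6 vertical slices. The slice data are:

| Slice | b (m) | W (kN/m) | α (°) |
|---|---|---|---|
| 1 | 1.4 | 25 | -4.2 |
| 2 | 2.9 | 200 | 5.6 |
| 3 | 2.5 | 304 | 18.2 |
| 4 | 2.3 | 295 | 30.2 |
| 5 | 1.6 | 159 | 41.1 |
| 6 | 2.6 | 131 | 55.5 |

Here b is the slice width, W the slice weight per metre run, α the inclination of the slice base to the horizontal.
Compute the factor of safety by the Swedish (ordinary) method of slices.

Ordinary method of slices: FS = Σ[c'·Δl_i + (W_i cosα_i)·tanφ'] / Σ W_i sinα_i, with Δl_i = b_i / cosα_i.
Slice 1: Δl = 1.4/cos(-4.2°) = 1.404 m; N'_1 = 25·cos(-4.2°) = 24.9; c'Δl = 2.81; W sinα = -1.8
Slice 2: Δl = 2.9/cos5.6° = 2.914 m; N'_2 = 200·cos5.6° = 199.0; c'Δl = 5.83; W sinα = 19.5
Slice 3: Δl = 2.5/cos18.2° = 2.632 m; N'_3 = 304·cos18.2° = 288.8; c'Δl = 5.26; W sinα = 94.9
Slice 4: Δl = 2.3/cos30.2° = 2.661 m; N'_4 = 295·cos30.2° = 255.0; c'Δl = 5.32; W sinα = 148.4
Slice 5: Δl = 1.6/cos41.1° = 2.123 m; N'_5 = 159·cos41.1° = 119.8; c'Δl = 4.25; W sinα = 104.5
Slice 6: Δl = 2.6/cos55.5° = 4.590 m; N'_6 = 131·cos55.5° = 74.2; c'Δl = 9.18; W sinα = 108.0
Σc'Δl = 32.6 kN/m; ΣN' = 961.7 kN/m; ΣW sinα = 473.5 kN/m
Resisting = 32.6 + 961.7·tan27.4° = 32.6 + 498.5 = 531.2 kN/m
FS = 531.2 / 473.5 = 1.122

FS = 1.12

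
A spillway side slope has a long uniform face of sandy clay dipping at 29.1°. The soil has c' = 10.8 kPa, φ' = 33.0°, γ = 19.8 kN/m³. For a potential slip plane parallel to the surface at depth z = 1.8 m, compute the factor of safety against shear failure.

For an infinite slope with a slip plane parallel to the surface (no pore pressure): FS = [c' + γz cos²β tanφ'] / [γz sinβ cosβ].
γz = 19.8·1.8 = 35.64 kN/m²
Numerator = 10.8 + 35.64·cos²29.1°·tan33.0° = 10.8 + 35.64·0.7635·0.6494 = 28.471 kPa
Denominator = 35.64·sin29.1°·cos29.1° = 35.64·0.4863·0.8738 = 15.145 kPa
FS = 28.471 / 15.145 = 1.880

FS = 1.88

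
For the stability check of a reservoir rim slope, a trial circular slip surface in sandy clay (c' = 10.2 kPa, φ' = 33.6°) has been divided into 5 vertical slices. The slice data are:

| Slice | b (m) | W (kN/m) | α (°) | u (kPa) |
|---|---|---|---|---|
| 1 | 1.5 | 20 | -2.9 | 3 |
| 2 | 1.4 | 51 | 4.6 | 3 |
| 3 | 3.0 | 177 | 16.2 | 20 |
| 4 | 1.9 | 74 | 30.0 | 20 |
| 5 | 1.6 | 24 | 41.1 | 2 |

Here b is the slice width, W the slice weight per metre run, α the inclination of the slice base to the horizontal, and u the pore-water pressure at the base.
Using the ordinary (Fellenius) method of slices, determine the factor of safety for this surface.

Ordinary method of slices: FS = Σ[c'·Δl_i + (W_i cosα_i − u_i·Δl_i)·tanφ'] / Σ W_i sinα_i, with Δl_i = b_i / cosα_i.
Slice 1: Δl = 1.5/cos(-2.9°) = 1.502 m; N'_1 = 20·cos(-2.9°) − 3·1.502 = 15.5; c'Δl = 15.32; W sinα = -1.0
Slice 2: Δl = 1.4/cos4.6° = 1.405 m; N'_2 = 51·cos4.6° − 3·1.405 = 46.6; c'Δl = 14.33; W sinα = 4.1
Slice 3: Δl = 3.0/cos16.2° = 3.124 m; N'_3 = 177·cos16.2° − 20·3.124 = 107.5; c'Δl = 31.87; W sinα = 49.4
Slice 4: Δl = 1.9/cos30.0° = 2.194 m; N'_4 = 74·cos30.0° − 20·2.194 = 20.2; c'Δl = 22.38; W sinα = 37.0
Slice 5: Δl = 1.6/cos41.1° = 2.123 m; N'_5 = 24·cos41.1° − 2·2.123 = 13.8; c'Δl = 21.66; W sinα = 15.8
Σc'Δl = 105.5 kN/m; ΣN' = 203.6 kN/m; ΣW sinα = 105.2 kN/m
Resisting = 105.5 + 203.6·tan33.6° = 105.5 + 135.3 = 240.8 kN/m
FS = 240.8 / 105.2 = 2.289

FS = 2.29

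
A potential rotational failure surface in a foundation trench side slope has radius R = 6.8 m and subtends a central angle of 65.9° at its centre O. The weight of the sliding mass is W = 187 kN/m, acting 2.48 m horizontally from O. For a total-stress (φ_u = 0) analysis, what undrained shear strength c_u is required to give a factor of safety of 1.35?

FS = c_u·L_a·R / (W·d), so c_u = FS·W·d / (L_a·R).
Arc length L_a = R·θ = 6.8·(65.9°·π/180) = 6.8·1.1502 = 7.82 m
c_u = 1.35·187·2.48 / (7.82·6.8) = 626.1 / 53.18 = 11.77 kPa

c_u = 11.8 kPa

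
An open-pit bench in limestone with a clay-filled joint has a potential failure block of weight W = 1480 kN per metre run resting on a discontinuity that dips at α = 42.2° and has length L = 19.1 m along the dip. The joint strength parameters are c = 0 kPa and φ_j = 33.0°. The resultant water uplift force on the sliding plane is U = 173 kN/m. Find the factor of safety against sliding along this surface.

Resolving the block weight along and normal to the plane and applying the Mohr–Coulomb strength on the joint:
N' = W cosα − U = 1480·cos42.2° − 173 = 923.4 kN/m
Driving force T = W sinα = 1480·sin42.2° = 994.1 kN/m
Resisting force R = c·L + N'·tanφ_j = 0·19.1 + 923.4·tan33.0° = 0.0 + 599.7 = 599.7 kN/m
FS = R / T = 599.7 / 994.1 = 0.603

FS = 0.60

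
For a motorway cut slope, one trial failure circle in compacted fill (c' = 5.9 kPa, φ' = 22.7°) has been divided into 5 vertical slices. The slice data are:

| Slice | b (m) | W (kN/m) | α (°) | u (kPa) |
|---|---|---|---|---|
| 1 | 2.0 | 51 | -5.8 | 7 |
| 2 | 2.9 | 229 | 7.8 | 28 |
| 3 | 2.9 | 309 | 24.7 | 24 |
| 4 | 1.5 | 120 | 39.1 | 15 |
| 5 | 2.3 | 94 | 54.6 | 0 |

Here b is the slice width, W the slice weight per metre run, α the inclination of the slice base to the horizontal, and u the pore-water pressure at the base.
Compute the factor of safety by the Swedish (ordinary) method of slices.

Ordinary method of slices: FS = Σ[c'·Δl_i + (W_i cosα_i − u_i·Δl_i)·tanφ'] / Σ W_i sinα_i, with Δl_i = b_i / cosα_i.
Slice 1: Δl = 2.0/cos(-5.8°) = 2.010 m; N'_1 = 51·cos(-5.8°) − 7·2.010 = 36.7; c'Δl = 11.86; W sinα = -5.2
Slice 2: Δl = 2.9/cos7.8° = 2.927 m; N'_2 = 229·cos7.8° − 28·2.927 = 144.9; c'Δl = 17.27; W sinα = 31.1
Slice 3: Δl = 2.9/cos24.7° = 3.192 m; N'_3 = 309·cos24.7° − 24·3.192 = 204.1; c'Δl = 18.83; W sinα = 129.1
Slice 4: Δl = 1.5/cos39.1° = 1.933 m; N'_4 = 120·cos39.1° − 15·1.933 = 64.1; c'Δl = 11.40; W sinα = 75.7
Slice 5: Δl = 2.3/cos54.6° = 3.970 m; N'_5 = 94·cos54.6° − 0·3.970 = 54.5; c'Δl = 23.43; W sinα = 76.6
Σc'Δl = 82.8 kN/m; ΣN' = 504.3 kN/m; ΣW sinα = 307.3 kN/m
Resisting = 82.8 + 504.3·tan22.7° = 82.8 + 211.0 = 293.7 kN/m
FS = 293.7 / 307.3 = 0.956

FS = 0.96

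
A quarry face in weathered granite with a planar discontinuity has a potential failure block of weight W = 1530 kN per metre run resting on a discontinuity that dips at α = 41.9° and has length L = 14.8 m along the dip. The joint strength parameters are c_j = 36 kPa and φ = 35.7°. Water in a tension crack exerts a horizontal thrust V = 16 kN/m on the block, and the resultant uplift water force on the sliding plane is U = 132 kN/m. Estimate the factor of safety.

Resolving the block weight along and normal to the plane and applying the Mohr–Coulomb strength on the joint:
N' = W cosα − U − V sinα = 1530·cos41.9° − 132 − 16·sin41.9° = 996.1 kN/m
Driving force T = W sinα + V cosα = 1530·sin41.9° + 16·cos41.9° = 1033.7 kN/m
Resisting force R = c_j·L + N'·tanφ = 36·14.8 + 996.1·tan35.7° = 532.8 + 715.8 = 1248.6 kN/m
FS = R / T = 1248.6 / 1033.7 = 1.208

FS = 1.21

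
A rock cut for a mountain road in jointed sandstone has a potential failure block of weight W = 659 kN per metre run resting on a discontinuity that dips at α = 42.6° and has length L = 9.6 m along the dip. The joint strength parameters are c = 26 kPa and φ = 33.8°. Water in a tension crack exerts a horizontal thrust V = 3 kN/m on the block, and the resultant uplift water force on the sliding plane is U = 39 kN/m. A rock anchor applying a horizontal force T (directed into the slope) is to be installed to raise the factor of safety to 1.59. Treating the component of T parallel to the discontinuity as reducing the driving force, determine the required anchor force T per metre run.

T = 102 kN/m

Resolving forces along and normal to the sliding plane, with the horizontal anchor force T adding T·sinα to the effective normal force and T·cosα acting up the plane against the driving force:
FS = [cL + (W cosα − U − V sinα + T sinα) tanφ] / [W sinα + V cosα − T cosα]
Without the anchor: N' = 444.1 kN/m, driving T_d = 448.3 kN/m, resisting R = 26·9.6 + 444.1·tan33.8° = 546.9 kN/m, FS = 1.22.
Setting FS = 1.59 and solving for T:
1.59·(448.3 − T cos42.6°) = 546.9 + T sin42.6°·tan33.8°
T·(sin42.6°·tan33.8° + 1.59·cos42.6°) = 1.59·448.3 − 546.9
T·(0.6769·0.6694 + 1.59·0.7361) = 712.7 − 546.9 = 165.9
T·1.6235 = 165.9
T = 102.2 kN/m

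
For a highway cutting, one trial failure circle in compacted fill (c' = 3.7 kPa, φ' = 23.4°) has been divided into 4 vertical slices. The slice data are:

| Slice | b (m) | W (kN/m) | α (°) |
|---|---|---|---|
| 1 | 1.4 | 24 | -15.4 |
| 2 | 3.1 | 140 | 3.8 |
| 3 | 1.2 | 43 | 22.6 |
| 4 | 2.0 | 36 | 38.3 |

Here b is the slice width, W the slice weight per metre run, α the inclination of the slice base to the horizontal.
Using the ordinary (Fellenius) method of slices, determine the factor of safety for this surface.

FS = 3.14

Ordinary method of slices: FS = Σ[c'·Δl_i + (W_i cosα_i)·tanφ'] / Σ W_i sinα_i, with Δl_i = b_i / cosα_i.
Slice 1: Δl = 1.4/cos(-15.4°) = 1.452 m; N'_1 = 24·cos(-15.4°) = 23.1; c'Δl = 5.37; W sinα = -6.4
Slice 2: Δl = 3.1/cos3.8° = 3.107 m; N'_2 = 140·cos3.8° = 139.7; c'Δl = 11.50; W sinα = 9.3
Slice 3: Δl = 1.2/cos22.6° = 1.300 m; N'_3 = 43·cos22.6° = 39.7; c'Δl = 4.81; W sinα = 16.5
Slice 4: Δl = 2.0/cos38.3° = 2.548 m; N'_4 = 36·cos38.3° = 28.3; c'Δl = 9.43; W sinα = 22.3
Σc'Δl = 31.1 kN/m; ΣN' = 230.8 kN/m; ΣW sinα = 41.7 kN/m
Resisting = 31.1 + 230.8·tan23.4° = 31.1 + 99.9 = 131.0 kN/m
FS = 131.0 / 41.7 = 3.138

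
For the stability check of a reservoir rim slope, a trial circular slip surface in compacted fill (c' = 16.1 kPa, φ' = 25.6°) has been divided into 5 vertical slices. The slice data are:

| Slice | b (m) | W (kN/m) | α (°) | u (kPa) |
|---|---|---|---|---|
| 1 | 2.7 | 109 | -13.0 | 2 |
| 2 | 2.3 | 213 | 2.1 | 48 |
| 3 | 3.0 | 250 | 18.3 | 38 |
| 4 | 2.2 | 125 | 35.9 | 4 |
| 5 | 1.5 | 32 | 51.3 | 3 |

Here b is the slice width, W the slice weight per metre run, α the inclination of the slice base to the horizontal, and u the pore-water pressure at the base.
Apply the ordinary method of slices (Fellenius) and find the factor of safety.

FS = 2.61

Ordinary method of slices: FS = Σ[c'·Δl_i + (W_i cosα_i − u_i·Δl_i)·tanφ'] / Σ W_i sinα_i, with Δl_i = b_i / cosα_i.
Slice 1: Δl = 2.7/cos(-13.0°) = 2.771 m; N'_1 = 109·cos(-13.0°) − 2·2.771 = 100.7; c'Δl = 44.61; W sinα = -24.5
Slice 2: Δl = 2.3/cos2.1° = 2.302 m; N'_2 = 213·cos2.1° − 48·2.302 = 102.4; c'Δl = 37.05; W sinα = 7.8
Slice 3: Δl = 3.0/cos18.3° = 3.160 m; N'_3 = 250·cos18.3° − 38·3.160 = 117.3; c'Δl = 50.87; W sinα = 78.5
Slice 4: Δl = 2.2/cos35.9° = 2.716 m; N'_4 = 125·cos35.9° − 4·2.716 = 90.4; c'Δl = 43.73; W sinα = 73.3
Slice 5: Δl = 1.5/cos51.3° = 2.399 m; N'_5 = 32·cos51.3° − 3·2.399 = 12.8; c'Δl = 38.63; W sinα = 25.0
Σc'Δl = 214.9 kN/m; ΣN' = 423.5 kN/m; ΣW sinα = 160.1 kN/m
Resisting = 214.9 + 423.5·tan25.6° = 214.9 + 202.9 = 417.8 kN/m
FS = 417.8 / 160.1 = 2.610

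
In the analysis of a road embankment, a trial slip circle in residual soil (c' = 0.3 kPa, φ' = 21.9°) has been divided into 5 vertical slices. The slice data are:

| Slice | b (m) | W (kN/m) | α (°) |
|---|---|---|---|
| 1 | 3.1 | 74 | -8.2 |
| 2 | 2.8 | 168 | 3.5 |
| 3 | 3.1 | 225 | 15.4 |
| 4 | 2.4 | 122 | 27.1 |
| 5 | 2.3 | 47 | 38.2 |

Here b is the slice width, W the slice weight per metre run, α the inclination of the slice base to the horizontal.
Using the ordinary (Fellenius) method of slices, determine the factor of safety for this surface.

Ordinary method of slices: FS = Σ[c'·Δl_i + (W_i cosα_i)·tanφ'] / Σ W_i sinα_i, with Δl_i = b_i / cosα_i.
Slice 1: Δl = 3.1/cos(-8.2°) = 3.132 m; N'_1 = 74·cos(-8.2°) = 73.2; c'Δl = 0.94; W sinα = -10.6
Slice 2: Δl = 2.8/cos3.5° = 2.805 m; N'_2 = 168·cos3.5° = 167.7; c'Δl = 0.84; W sinα = 10.3
Slice 3: Δl = 3.1/cos15.4° = 3.215 m; N'_3 = 225·cos15.4° = 216.9; c'Δl = 0.96; W sinα = 59.8
Slice 4: Δl = 2.4/cos27.1° = 2.696 m; N'_4 = 122·cos27.1° = 108.6; c'Δl = 0.81; W sinα = 55.6
Slice 5: Δl = 2.3/cos38.2° = 2.927 m; N'_5 = 47·cos38.2° = 36.9; c'Δl = 0.88; W sinα = 29.1
Σc'Δl = 4.4 kN/m; ΣN' = 603.4 kN/m; ΣW sinα = 144.1 kN/m
Resisting = 4.4 + 603.4·tan21.9° = 4.4 + 242.6 = 247.0 kN/m
FS = 247.0 / 144.1 = 1.714

FS = 1.71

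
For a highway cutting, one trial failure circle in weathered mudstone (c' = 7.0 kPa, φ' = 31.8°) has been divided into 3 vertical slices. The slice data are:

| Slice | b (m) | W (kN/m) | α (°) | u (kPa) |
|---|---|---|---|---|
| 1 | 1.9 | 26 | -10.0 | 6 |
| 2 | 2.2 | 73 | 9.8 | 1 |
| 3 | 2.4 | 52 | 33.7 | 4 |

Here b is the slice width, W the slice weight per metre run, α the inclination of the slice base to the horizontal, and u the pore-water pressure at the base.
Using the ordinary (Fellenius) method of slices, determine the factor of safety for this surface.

Ordinary method of slices: FS = Σ[c'·Δl_i + (W_i cosα_i − u_i·Δl_i)·tanφ'] / Σ W_i sinα_i, with Δl_i = b_i / cosα_i.
Slice 1: Δl = 1.9/cos(-10.0°) = 1.929 m; N'_1 = 26·cos(-10.0°) − 6·1.929 = 14.0; c'Δl = 13.51; W sinα = -4.5
Slice 2: Δl = 2.2/cos9.8° = 2.233 m; N'_2 = 73·cos9.8° − 1·2.233 = 69.7; c'Δl = 15.63; W sinα = 12.4
Slice 3: Δl = 2.4/cos33.7° = 2.885 m; N'_3 = 52·cos33.7° − 4·2.885 = 31.7; c'Δl = 20.19; W sinα = 28.9
Σc'Δl = 49.3 kN/m; ΣN' = 115.5 kN/m; ΣW sinα = 36.8 kN/m
Resisting = 49.3 + 115.5·tan31.8° = 49.3 + 71.6 = 120.9 kN/m
FS = 120.9 / 36.8 = 3.289

FS = 3.29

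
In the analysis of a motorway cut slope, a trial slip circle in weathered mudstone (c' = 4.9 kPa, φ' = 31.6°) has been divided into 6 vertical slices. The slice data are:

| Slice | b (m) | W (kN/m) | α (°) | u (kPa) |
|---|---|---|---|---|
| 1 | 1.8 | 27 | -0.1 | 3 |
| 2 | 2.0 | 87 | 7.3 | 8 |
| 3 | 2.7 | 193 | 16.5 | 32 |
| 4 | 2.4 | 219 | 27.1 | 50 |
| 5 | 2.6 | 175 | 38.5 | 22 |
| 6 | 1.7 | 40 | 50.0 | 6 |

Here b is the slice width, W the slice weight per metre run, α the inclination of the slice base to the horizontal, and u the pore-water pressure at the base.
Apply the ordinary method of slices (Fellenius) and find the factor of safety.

FS = 0.89

Ordinary method of slices: FS = Σ[c'·Δl_i + (W_i cosα_i − u_i·Δl_i)·tanφ'] / Σ W_i sinα_i, with Δl_i = b_i / cosα_i.
Slice 1: Δl = 1.8/cos(-0.1°) = 1.800 m; N'_1 = 27·cos(-0.1°) − 3·1.800 = 21.6; c'Δl = 8.82; W sinα = -0.0
Slice 2: Δl = 2.0/cos7.3° = 2.016 m; N'_2 = 87·cos7.3° − 8·2.016 = 70.2; c'Δl = 9.88; W sinα = 11.1
Slice 3: Δl = 2.7/cos16.5° = 2.816 m; N'_3 = 193·cos16.5° − 32·2.816 = 94.9; c'Δl = 13.80; W sinα = 54.8
Slice 4: Δl = 2.4/cos27.1° = 2.696 m; N'_4 = 219·cos27.1° − 50·2.696 = 60.2; c'Δl = 13.21; W sinα = 99.8
Slice 5: Δl = 2.6/cos38.5° = 3.322 m; N'_5 = 175·cos38.5° − 22·3.322 = 63.9; c'Δl = 16.28; W sinα = 108.9
Slice 6: Δl = 1.7/cos50.0° = 2.645 m; N'_6 = 40·cos50.0° − 6·2.645 = 9.8; c'Δl = 12.96; W sinα = 30.6
Σc'Δl = 74.9 kN/m; ΣN' = 320.6 kN/m; ΣW sinα = 305.2 kN/m
Resisting = 74.9 + 320.6·tan31.6° = 74.9 + 197.2 = 272.2 kN/m
FS = 272.2 / 305.2 = 0.892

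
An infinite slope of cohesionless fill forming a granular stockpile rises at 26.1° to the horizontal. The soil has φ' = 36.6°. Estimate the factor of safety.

FS = 1.52

For a dry cohesionless infinite slope the factor of safety is FS = tanφ' / tanβ.
FS = tan36.6° / tan26.1° = 0.7427 / 0.4899 = 1.516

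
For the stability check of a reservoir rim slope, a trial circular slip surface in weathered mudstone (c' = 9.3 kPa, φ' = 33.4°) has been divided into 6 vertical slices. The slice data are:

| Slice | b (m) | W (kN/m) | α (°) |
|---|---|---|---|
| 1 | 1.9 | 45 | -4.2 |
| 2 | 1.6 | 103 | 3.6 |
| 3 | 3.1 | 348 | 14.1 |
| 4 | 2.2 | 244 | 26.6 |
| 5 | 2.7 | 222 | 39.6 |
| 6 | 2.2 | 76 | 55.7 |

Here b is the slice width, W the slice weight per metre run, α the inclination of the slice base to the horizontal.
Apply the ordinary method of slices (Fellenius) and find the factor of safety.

Ordinary method of slices: FS = Σ[c'·Δl_i + (W_i cosα_i)·tanφ'] / Σ W_i sinα_i, with Δl_i = b_i / cosα_i.
Slice 1: Δl = 1.9/cos(-4.2°) = 1.905 m; N'_1 = 45·cos(-4.2°) = 44.9; c'Δl = 17.72; W sinα = -3.3
Slice 2: Δl = 1.6/cos3.6° = 1.603 m; N'_2 = 103·cos3.6° = 102.8; c'Δl = 14.91; W sinα = 6.5
Slice 3: Δl = 3.1/cos14.1° = 3.196 m; N'_3 = 348·cos14.1° = 337.5; c'Δl = 29.73; W sinα = 84.8
Slice 4: Δl = 2.2/cos26.6° = 2.460 m; N'_4 = 244·cos26.6° = 218.2; c'Δl = 22.88; W sinα = 109.3
Slice 5: Δl = 2.7/cos39.6° = 3.504 m; N'_5 = 222·cos39.6° = 171.1; c'Δl = 32.59; W sinα = 141.5
Slice 6: Δl = 2.2/cos55.7° = 3.904 m; N'_6 = 76·cos55.7° = 42.8; c'Δl = 36.31; W sinα = 62.8
Σc'Δl = 154.1 kN/m; ΣN' = 917.2 kN/m; ΣW sinα = 401.5 kN/m
Resisting = 154.1 + 917.2·tan33.4° = 154.1 + 604.8 = 758.9 kN/m
FS = 758.9 / 401.5 = 1.890

FS = 1.89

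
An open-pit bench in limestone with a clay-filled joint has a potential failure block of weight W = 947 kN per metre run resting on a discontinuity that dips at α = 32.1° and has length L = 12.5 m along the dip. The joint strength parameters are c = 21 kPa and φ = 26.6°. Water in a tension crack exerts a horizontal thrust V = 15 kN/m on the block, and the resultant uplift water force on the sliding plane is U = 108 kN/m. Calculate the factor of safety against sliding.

Resolving the block weight along and normal to the plane and applying the Mohr–Coulomb strength on the joint:
N' = W cosα − U − V sinα = 947·cos32.1° − 108 − 15·sin32.1° = 686.3 kN/m
Driving force T = W sinα + V cosα = 947·sin32.1° + 15·cos32.1° = 515.9 kN/m
Resisting force R = c·L + N'·tanφ = 21·12.5 + 686.3·tan26.6° = 262.5 + 343.7 = 606.2 kN/m
FS = R / T = 606.2 / 515.9 = 1.175

FS = 1.17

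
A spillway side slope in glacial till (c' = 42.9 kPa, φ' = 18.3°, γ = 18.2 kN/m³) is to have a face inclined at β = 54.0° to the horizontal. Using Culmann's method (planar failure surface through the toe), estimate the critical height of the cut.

Culmann's analysis gives the critical failure plane at α_cr = (β + φ')/2 = (54.0 + 18.3)/2 = 36.1°, and the critical height
H_c = (4c'/γ) · sinβ cosφ' / [1 − cos(β − φ')]
    = (4·42.9/18.2) · sin54.0°·cos18.3° / [1 − cos(35.7°)]
    = 9.429 · 0.8090·0.9494 / [1 − 0.8121]
    = 9.429 · 0.7681 / 0.1879
    = 38.54 m

H_c = 38.54 m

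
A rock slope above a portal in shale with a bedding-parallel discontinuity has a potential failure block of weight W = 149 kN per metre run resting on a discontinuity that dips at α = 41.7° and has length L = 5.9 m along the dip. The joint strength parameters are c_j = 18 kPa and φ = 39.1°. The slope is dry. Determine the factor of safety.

FS = 1.98

Resolving the block weight along and normal to the plane and applying the Mohr–Coulomb strength on the joint:
N' = W cosα = 149·cos41.7° = 111.2 kN/m
Driving force T = W sinα = 149·sin41.7° = 99.1 kN/m
Resisting force R = c_j·L + N'·tanφ = 18·5.9 + 111.2·tan39.1° = 106.2 + 90.4 = 196.6 kN/m
FS = R / T = 196.6 / 99.1 = 1.984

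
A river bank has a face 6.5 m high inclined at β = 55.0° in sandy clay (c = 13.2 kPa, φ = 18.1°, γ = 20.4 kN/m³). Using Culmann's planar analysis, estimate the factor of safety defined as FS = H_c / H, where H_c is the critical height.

FS = 1.55

H_c = (4c/γ) · sinβ cosφ / [1 − cos(β − φ)]
    = (4·13.2/20.4) · sin55.0°·cos18.1° / [1 − cos36.9°]
    = 2.588 · 0.7786 / 0.2003 = 10.06 m
FS = H_c / H = 10.06 / 6.5 = 1.548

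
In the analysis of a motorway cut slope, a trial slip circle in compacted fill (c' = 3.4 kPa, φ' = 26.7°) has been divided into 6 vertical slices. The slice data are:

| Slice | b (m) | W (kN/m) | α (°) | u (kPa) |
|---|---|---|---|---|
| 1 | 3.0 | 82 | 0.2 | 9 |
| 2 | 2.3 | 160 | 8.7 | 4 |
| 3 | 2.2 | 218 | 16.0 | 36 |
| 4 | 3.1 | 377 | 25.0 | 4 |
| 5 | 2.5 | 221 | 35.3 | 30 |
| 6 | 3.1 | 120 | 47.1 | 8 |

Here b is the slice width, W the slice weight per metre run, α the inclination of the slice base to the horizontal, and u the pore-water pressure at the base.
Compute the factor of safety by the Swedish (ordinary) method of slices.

Ordinary method of slices: FS = Σ[c'·Δl_i + (W_i cosα_i − u_i·Δl_i)·tanφ'] / Σ W_i sinα_i, with Δl_i = b_i / cosα_i.
Slice 1: Δl = 3.0/cos0.2° = 3.000 m; N'_1 = 82·cos0.2° − 9·3.000 = 55.0; c'Δl = 10.20; W sinα = 0.3
Slice 2: Δl = 2.3/cos8.7° = 2.327 m; N'_2 = 160·cos8.7° − 4·2.327 = 148.9; c'Δl = 7.91; W sinα = 24.2
Slice 3: Δl = 2.2/cos16.0° = 2.289 m; N'_3 = 218·cos16.0° − 36·2.289 = 127.2; c'Δl = 7.78; W sinα = 60.1
Slice 4: Δl = 3.1/cos25.0° = 3.420 m; N'_4 = 377·cos25.0° − 4·3.420 = 328.0; c'Δl = 11.63; W sinα = 159.3
Slice 5: Δl = 2.5/cos35.3° = 3.063 m; N'_5 = 221·cos35.3° − 30·3.063 = 88.5; c'Δl = 10.41; W sinα = 127.7
Slice 6: Δl = 3.1/cos47.1° = 4.554 m; N'_6 = 120·cos47.1° − 8·4.554 = 45.3; c'Δl = 15.48; W sinα = 87.9
Σc'Δl = 63.4 kN/m; ΣN' = 792.7 kN/m; ΣW sinα = 459.5 kN/m
Resisting = 63.4 + 792.7·tan26.7° = 63.4 + 398.7 = 462.1 kN/m
FS = 462.1 / 459.5 = 1.006

FS = 1.01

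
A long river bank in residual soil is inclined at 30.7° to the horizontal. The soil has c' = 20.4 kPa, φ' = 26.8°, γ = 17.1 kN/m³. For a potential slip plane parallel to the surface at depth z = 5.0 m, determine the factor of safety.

FS = 1.39

For an infinite slope with a slip plane parallel to the surface (no pore pressure): FS = [c' + γz cos²β tanφ'] / [γz sinβ cosβ].
γz = 17.1·5.0 = 85.50 kN/m²
Numerator = 20.4 + 85.50·cos²30.7°·tan26.8° = 20.4 + 85.50·0.7393·0.5051 = 52.332 kPa
Denominator = 85.50·sin30.7°·cos30.7° = 85.50·0.5105·0.8599 = 37.534 kPa
FS = 52.332 / 37.534 = 1.394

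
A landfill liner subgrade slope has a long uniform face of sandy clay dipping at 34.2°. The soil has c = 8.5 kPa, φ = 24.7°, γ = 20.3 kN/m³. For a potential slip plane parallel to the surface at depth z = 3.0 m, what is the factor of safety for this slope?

For an infinite slope with a slip plane parallel to the surface (no pore pressure): FS = [c + γz cos²β tanφ] / [γz sinβ cosβ].
γz = 20.3·3.0 = 60.90 kN/m²
Numerator = 8.5 + 60.90·cos²34.2°·tan24.7° = 8.5 + 60.90·0.6841·0.4599 = 27.661 kPa
Denominator = 60.90·sin34.2°·cos34.2° = 60.90·0.5621·0.8271 = 28.312 kPa
FS = 27.661 / 28.312 = 0.977

FS = 0.98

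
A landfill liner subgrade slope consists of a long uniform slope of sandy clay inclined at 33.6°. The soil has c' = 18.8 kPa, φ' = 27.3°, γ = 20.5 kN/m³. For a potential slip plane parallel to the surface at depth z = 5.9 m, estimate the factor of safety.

FS = 1.11

For an infinite slope with a slip plane parallel to the surface (no pore pressure): FS = [c' + γz cos²β tanφ'] / [γz sinβ cosβ].
γz = 20.5·5.9 = 120.95 kN/m²
Numerator = 18.8 + 120.95·cos²33.6°·tan27.3° = 18.8 + 120.95·0.6938·0.5161 = 62.109 kPa
Denominator = 120.95·sin33.6°·cos33.6° = 120.95·0.5534·0.8329 = 55.750 kPa
FS = 62.109 / 55.750 = 1.114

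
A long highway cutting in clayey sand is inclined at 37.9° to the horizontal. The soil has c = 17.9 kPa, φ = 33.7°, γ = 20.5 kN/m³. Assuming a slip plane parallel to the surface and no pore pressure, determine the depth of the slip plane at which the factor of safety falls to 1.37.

z = 3.51 m

Setting FS = 1.37 in FS = [c + γz cos²β tanφ] / [γz sinβ cosβ] and solving for z:
z = c / [γ cosβ (FS·sinβ − cosβ·tanφ)]
  = 17.9 / [20.5·cos37.9°·(1.37·sin37.9° − cos37.9°·tan33.7°)]
  = 17.9 / [20.5·0.7891·(1.37·0.6143 − 0.7891·0.6669)]
  = 17.9 / 5.1006 = 3.509 m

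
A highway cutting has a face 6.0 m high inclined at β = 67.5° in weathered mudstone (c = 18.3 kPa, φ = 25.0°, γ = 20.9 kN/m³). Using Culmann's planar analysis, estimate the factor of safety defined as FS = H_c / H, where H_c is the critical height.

H_c = (4c/γ) · sinβ cosφ / [1 − cos(β − φ)]
    = (4·18.3/20.9) · sin67.5°·cos25.0° / [1 − cos42.5°]
    = 3.502 · 0.8373 / 0.2627 = 11.16 m
FS = H_c / H = 11.16 / 6.0 = 1.860

FS = 1.86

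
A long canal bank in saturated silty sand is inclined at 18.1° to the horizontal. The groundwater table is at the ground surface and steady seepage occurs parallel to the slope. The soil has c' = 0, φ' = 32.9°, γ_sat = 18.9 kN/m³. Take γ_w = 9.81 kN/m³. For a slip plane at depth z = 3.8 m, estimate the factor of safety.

With seepage parallel to the slope and the water table at the surface, the effective normal stress on the slip plane uses the buoyant unit weight γ' = γ_sat − γ_w while the driving shear stress uses γ_sat:
FS = [c' + γ' z cos²β tanφ'] / [γ_sat z sinβ cosβ]
(For c' = 0 this reduces to FS = (γ'/γ_sat)·tanφ'/tanβ.)
γ' = 18.9 − 9.81 = 9.09 kN/m³
Numerator = 0.0 + 9.09·3.8·cos²18.1°·tan32.9° = 0.0 + 9.09·3.8·0.9035·0.6469 = 20.189 kPa
Denominator = 18.9·3.8·sin18.1°·cos18.1° = 18.9·3.8·0.3107·0.9505 = 21.209 kPa
FS = 20.189 / 21.209 = 0.952

FS = 0.95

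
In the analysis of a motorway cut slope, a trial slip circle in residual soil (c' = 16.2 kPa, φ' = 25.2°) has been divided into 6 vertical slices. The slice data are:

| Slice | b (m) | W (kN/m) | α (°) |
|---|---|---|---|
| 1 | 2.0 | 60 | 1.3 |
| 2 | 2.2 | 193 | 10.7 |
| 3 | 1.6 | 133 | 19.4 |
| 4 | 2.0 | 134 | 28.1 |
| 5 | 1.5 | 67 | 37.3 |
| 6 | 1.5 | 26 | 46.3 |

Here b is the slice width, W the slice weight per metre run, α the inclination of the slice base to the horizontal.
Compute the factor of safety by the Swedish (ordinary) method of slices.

Ordinary method of slices: FS = Σ[c'·Δl_i + (W_i cosα_i)·tanφ'] / Σ W_i sinα_i, with Δl_i = b_i / cosα_i.
Slice 1: Δl = 2.0/cos1.3° = 2.001 m; N'_1 = 60·cos1.3° = 60.0; c'Δl = 32.41; W sinα = 1.4
Slice 2: Δl = 2.2/cos10.7° = 2.239 m; N'_2 = 193·cos10.7° = 189.6; c'Δl = 36.27; W sinα = 35.8
Slice 3: Δl = 1.6/cos19.4° = 1.696 m; N'_3 = 133·cos19.4° = 125.4; c'Δl = 27.48; W sinα = 44.2
Slice 4: Δl = 2.0/cos28.1° = 2.267 m; N'_4 = 134·cos28.1° = 118.2; c'Δl = 36.73; W sinα = 63.1
Slice 5: Δl = 1.5/cos37.3° = 1.886 m; N'_5 = 67·cos37.3° = 53.3; c'Δl = 30.55; W sinα = 40.6
Slice 6: Δl = 1.5/cos46.3° = 2.171 m; N'_6 = 26·cos46.3° = 18.0; c'Δl = 35.17; W sinα = 18.8
Σc'Δl = 198.6 kN/m; ΣN' = 564.5 kN/m; ΣW sinα = 203.9 kN/m
Resisting = 198.6 + 564.5·tan25.2° = 198.6 + 265.7 = 464.3 kN/m
FS = 464.3 / 203.9 = 2.277

FS = 2.28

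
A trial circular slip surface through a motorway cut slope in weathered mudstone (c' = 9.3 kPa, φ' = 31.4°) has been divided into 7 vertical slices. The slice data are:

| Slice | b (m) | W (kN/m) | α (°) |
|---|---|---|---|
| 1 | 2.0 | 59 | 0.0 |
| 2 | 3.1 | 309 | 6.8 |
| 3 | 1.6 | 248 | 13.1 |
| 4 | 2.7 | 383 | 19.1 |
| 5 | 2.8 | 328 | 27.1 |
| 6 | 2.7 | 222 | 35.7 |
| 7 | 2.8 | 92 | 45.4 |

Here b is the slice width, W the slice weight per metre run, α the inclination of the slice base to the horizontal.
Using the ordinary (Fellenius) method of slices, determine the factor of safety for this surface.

FS = 1.97

Ordinary method of slices: FS = Σ[c'·Δl_i + (W_i cosα_i)·tanφ'] / Σ W_i sinα_i, with Δl_i = b_i / cosα_i.
Slice 1: Δl = 2.0/cos0.0° = 2.000 m; N'_1 = 59·cos0.0° = 59.0; c'Δl = 18.60; W sinα = 0.0
Slice 2: Δl = 3.1/cos6.8° = 3.122 m; N'_2 = 309·cos6.8° = 306.8; c'Δl = 29.03; W sinα = 36.6
Slice 3: Δl = 1.6/cos13.1° = 1.643 m; N'_3 = 248·cos13.1° = 241.5; c'Δl = 15.28; W sinα = 56.2
Slice 4: Δl = 2.7/cos19.1° = 2.857 m; N'_4 = 383·cos19.1° = 361.9; c'Δl = 26.57; W sinα = 125.3
Slice 5: Δl = 2.8/cos27.1° = 3.145 m; N'_5 = 328·cos27.1° = 292.0; c'Δl = 29.25; W sinα = 149.4
Slice 6: Δl = 2.7/cos35.7° = 3.325 m; N'_6 = 222·cos35.7° = 180.3; c'Δl = 30.92; W sinα = 129.5
Slice 7: Δl = 2.8/cos45.4° = 3.988 m; N'_7 = 92·cos45.4° = 64.6; c'Δl = 37.09; W sinα = 65.5
Σc'Δl = 186.7 kN/m; ΣN' = 1506.2 kN/m; ΣW sinα = 562.6 kN/m
Resisting = 186.7 + 1506.2·tan31.4° = 186.7 + 919.4 = 1106.1 kN/m
FS = 1106.1 / 562.6 = 1.966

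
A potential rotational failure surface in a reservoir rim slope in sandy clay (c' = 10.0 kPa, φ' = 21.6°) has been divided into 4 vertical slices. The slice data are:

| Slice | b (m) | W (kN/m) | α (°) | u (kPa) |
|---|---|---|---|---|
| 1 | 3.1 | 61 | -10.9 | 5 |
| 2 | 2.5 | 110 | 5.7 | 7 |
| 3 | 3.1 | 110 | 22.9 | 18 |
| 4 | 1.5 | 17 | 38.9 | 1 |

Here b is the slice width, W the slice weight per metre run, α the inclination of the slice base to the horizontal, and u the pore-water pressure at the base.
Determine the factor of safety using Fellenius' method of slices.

Ordinary method of slices: FS = Σ[c'·Δl_i + (W_i cosα_i − u_i·Δl_i)·tanφ'] / Σ W_i sinα_i, with Δl_i = b_i / cosα_i.
Slice 1: Δl = 3.1/cos(-10.9°) = 3.157 m; N'_1 = 61·cos(-10.9°) − 5·3.157 = 44.1; c'Δl = 31.57; W sinα = -11.5
Slice 2: Δl = 2.5/cos5.7° = 2.512 m; N'_2 = 110·cos5.7° − 7·2.512 = 91.9; c'Δl = 25.12; W sinα = 10.9
Slice 3: Δl = 3.1/cos22.9° = 3.365 m; N'_3 = 110·cos22.9° − 18·3.365 = 40.8; c'Δl = 33.65; W sinα = 42.8
Slice 4: Δl = 1.5/cos38.9° = 1.927 m; N'_4 = 17·cos38.9° − 1·1.927 = 11.3; c'Δl = 19.27; W sinα = 10.7
Σc'Δl = 109.6 kN/m; ΣN' = 188.0 kN/m; ΣW sinα = 52.9 kN/m
Resisting = 109.6 + 188.0·tan21.6° = 109.6 + 74.5 = 184.1 kN/m
FS = 184.1 / 52.9 = 3.482

FS = 3.48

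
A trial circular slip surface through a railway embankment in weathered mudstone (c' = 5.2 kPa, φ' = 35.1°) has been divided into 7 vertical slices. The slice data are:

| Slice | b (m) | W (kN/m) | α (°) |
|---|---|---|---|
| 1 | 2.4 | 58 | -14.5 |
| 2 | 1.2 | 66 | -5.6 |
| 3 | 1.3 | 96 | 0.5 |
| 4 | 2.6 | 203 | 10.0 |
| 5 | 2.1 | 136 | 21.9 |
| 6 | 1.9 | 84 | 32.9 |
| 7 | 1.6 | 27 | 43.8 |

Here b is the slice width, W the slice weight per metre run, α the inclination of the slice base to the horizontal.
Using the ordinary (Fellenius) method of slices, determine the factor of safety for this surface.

Ordinary method of slices: FS = Σ[c'·Δl_i + (W_i cosα_i)·tanφ'] / Σ W_i sinα_i, with Δl_i = b_i / cosα_i.
Slice 1: Δl = 2.4/cos(-14.5°) = 2.479 m; N'_1 = 58·cos(-14.5°) = 56.2; c'Δl = 12.89; W sinα = -14.5
Slice 2: Δl = 1.2/cos(-5.6°) = 1.206 m; N'_2 = 66·cos(-5.6°) = 65.7; c'Δl = 6.27; W sinα = -6.4
Slice 3: Δl = 1.3/cos0.5° = 1.300 m; N'_3 = 96·cos0.5° = 96.0; c'Δl = 6.76; W sinα = 0.8
Slice 4: Δl = 2.6/cos10.0° = 2.640 m; N'_4 = 203·cos10.0° = 199.9; c'Δl = 13.73; W sinα = 35.3
Slice 5: Δl = 2.1/cos21.9° = 2.263 m; N'_5 = 136·cos21.9° = 126.2; c'Δl = 11.77; W sinα = 50.7
Slice 6: Δl = 1.9/cos32.9° = 2.263 m; N'_6 = 84·cos32.9° = 70.5; c'Δl = 11.77; W sinα = 45.6
Slice 7: Δl = 1.6/cos43.8° = 2.217 m; N'_7 = 27·cos43.8° = 19.5; c'Δl = 11.53; W sinα = 18.7
Σc'Δl = 74.7 kN/m; ΣN' = 634.0 kN/m; ΣW sinα = 130.2 kN/m
Resisting = 74.7 + 634.0·tan35.1° = 74.7 + 445.5 = 520.3 kN/m
FS = 520.3 / 130.2 = 3.997

FS = 4.00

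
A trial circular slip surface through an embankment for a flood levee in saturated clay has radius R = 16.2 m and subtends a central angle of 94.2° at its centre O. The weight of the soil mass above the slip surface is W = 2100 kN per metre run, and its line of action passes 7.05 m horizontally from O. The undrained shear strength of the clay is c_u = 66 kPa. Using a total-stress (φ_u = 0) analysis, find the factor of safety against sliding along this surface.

FS = 1.92

Taking moments about the centre O, the resisting moment is provided by the undrained shear strength acting along the arc:
Arc length L_a = R·θ = 16.2·(94.2°·π/180) = 16.2·1.6441 = 26.63 m
M_R = c_u·L_a·R = 66·26.63·16.2 = 28477.5 kN·m/m
M_D = W·d = 2100·7.05 = 14805.0 kN·m/m
FS = M_R / M_D = 28477.5 / 14805.0 = 1.924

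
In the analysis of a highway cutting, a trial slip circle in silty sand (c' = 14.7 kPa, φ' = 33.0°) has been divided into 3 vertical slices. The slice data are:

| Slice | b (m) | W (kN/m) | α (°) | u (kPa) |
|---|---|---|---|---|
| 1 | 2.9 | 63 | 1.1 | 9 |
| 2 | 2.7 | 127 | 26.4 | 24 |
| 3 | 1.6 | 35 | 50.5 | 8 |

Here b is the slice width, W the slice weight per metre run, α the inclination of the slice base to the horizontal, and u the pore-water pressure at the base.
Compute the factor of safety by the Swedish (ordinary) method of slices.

Ordinary method of slices: FS = Σ[c'·Δl_i + (W_i cosα_i − u_i·Δl_i)·tanφ'] / Σ W_i sinα_i, with Δl_i = b_i / cosα_i.
Slice 1: Δl = 2.9/cos1.1° = 2.901 m; N'_1 = 63·cos1.1° − 9·2.901 = 36.9; c'Δl = 42.64; W sinα = 1.2
Slice 2: Δl = 2.7/cos26.4° = 3.014 m; N'_2 = 127·cos26.4° − 24·3.014 = 41.4; c'Δl = 44.31; W sinα = 56.5
Slice 3: Δl = 1.6/cos50.5° = 2.515 m; N'_3 = 35·cos50.5° − 8·2.515 = 2.1; c'Δl = 36.98; W sinα = 27.0
Σc'Δl = 123.9 kN/m; ΣN' = 80.4 kN/m; ΣW sinα = 84.7 kN/m
Resisting = 123.9 + 80.4·tan33.0° = 123.9 + 52.2 = 176.2 kN/m
FS = 176.2 / 84.7 = 2.080

FS = 2.08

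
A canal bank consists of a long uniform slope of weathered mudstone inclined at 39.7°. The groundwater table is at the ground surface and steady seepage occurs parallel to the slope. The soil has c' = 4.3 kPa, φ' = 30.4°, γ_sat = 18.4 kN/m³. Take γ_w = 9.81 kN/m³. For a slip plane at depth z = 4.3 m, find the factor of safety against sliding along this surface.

FS = 0.44

With seepage parallel to the slope and the water table at the surface, the effective normal stress on the slip plane uses the buoyant unit weight γ' = γ_sat − γ_w while the driving shear stress uses γ_sat:
FS = [c' + γ' z cos²β tanφ'] / [γ_sat z sinβ cosβ]
γ' = 18.4 − 9.81 = 8.59 kN/m³
Numerator = 4.3 + 8.59·4.3·cos²39.7°·tan30.4° = 4.3 + 8.59·4.3·0.5920·0.5867 = 17.129 kPa
Denominator = 18.4·4.3·sin39.7°·cos39.7° = 18.4·4.3·0.6388·0.7694 = 38.885 kPa
FS = 17.129 / 38.885 = 0.440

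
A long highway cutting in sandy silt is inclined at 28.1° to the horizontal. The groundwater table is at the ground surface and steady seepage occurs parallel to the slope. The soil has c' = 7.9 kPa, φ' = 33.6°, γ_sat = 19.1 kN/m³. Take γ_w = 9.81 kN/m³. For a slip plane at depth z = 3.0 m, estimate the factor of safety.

FS = 0.94

With seepage parallel to the slope and the water table at the surface, the effective normal stress on the slip plane uses the buoyant unit weight γ' = γ_sat − γ_w while the driving shear stress uses γ_sat:
FS = [c' + γ' z cos²β tanφ'] / [γ_sat z sinβ cosβ]
γ' = 19.1 − 9.81 = 9.29 kN/m³
Numerator = 7.9 + 9.29·3.0·cos²28.1°·tan33.6° = 7.9 + 9.29·3.0·0.7781·0.6644 = 22.309 kPa
Denominator = 19.1·3.0·sin28.1°·cos28.1° = 19.1·3.0·0.4710·0.8821 = 23.808 kPa
FS = 22.309 / 23.808 = 0.937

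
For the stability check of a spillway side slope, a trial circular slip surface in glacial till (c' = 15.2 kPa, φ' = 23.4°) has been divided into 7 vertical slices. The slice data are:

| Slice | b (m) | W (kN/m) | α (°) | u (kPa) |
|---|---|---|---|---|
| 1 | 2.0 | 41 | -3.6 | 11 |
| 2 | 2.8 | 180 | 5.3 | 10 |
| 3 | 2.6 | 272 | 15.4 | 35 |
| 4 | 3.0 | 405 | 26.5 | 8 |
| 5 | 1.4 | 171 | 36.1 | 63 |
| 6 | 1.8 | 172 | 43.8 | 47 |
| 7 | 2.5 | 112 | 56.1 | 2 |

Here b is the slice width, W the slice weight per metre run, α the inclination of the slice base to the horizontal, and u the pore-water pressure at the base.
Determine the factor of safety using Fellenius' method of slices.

Ordinary method of slices: FS = Σ[c'·Δl_i + (W_i cosα_i − u_i·Δl_i)·tanφ'] / Σ W_i sinα_i, with Δl_i = b_i / cosα_i.
Slice 1: Δl = 2.0/cos(-3.6°) = 2.004 m; N'_1 = 41·cos(-3.6°) − 11·2.004 = 18.9; c'Δl = 30.46; W sinα = -2.6
Slice 2: Δl = 2.8/cos5.3° = 2.812 m; N'_2 = 180·cos5.3° − 10·2.812 = 151.1; c'Δl = 42.74; W sinα = 16.6
Slice 3: Δl = 2.6/cos15.4° = 2.697 m; N'_3 = 272·cos15.4° − 35·2.697 = 167.8; c'Δl = 40.99; W sinα = 72.2
Slice 4: Δl = 3.0/cos26.5° = 3.352 m; N'_4 = 405·cos26.5° − 8·3.352 = 335.6; c'Δl = 50.95; W sinα = 180.7
Slice 5: Δl = 1.4/cos36.1° = 1.733 m; N'_5 = 171·cos36.1° − 63·1.733 = 29.0; c'Δl = 26.34; W sinα = 100.8
Slice 6: Δl = 1.8/cos43.8° = 2.494 m; N'_6 = 172·cos43.8° − 47·2.494 = 6.9; c'Δl = 37.91; W sinα = 119.0
Slice 7: Δl = 2.5/cos56.1° = 4.482 m; N'_7 = 112·cos56.1° − 2·4.482 = 53.5; c'Δl = 68.13; W sinα = 93.0
Σc'Δl = 297.5 kN/m; ΣN' = 762.9 kN/m; ΣW sinα = 579.8 kN/m
Resisting = 297.5 + 762.9·tan23.4° = 297.5 + 330.1 = 627.7 kN/m
FS = 627.7 / 579.8 = 1.083

FS = 1.08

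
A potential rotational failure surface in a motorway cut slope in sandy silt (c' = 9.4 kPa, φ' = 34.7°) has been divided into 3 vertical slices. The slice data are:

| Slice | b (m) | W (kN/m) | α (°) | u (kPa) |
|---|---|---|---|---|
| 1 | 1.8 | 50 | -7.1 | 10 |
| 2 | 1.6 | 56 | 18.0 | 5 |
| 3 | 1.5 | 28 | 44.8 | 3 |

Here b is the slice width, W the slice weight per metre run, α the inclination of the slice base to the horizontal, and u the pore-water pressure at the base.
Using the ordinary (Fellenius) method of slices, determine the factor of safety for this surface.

FS = 3.73

Ordinary method of slices: FS = Σ[c'·Δl_i + (W_i cosα_i − u_i·Δl_i)·tanφ'] / Σ W_i sinα_i, with Δl_i = b_i / cosα_i.
Slice 1: Δl = 1.8/cos(-7.1°) = 1.814 m; N'_1 = 50·cos(-7.1°) − 10·1.814 = 31.5; c'Δl = 17.05; W sinα = -6.2
Slice 2: Δl = 1.6/cos18.0° = 1.682 m; N'_2 = 56·cos18.0° − 5·1.682 = 44.8; c'Δl = 15.81; W sinα = 17.3
Slice 3: Δl = 1.5/cos44.8° = 2.114 m; N'_3 = 28·cos44.8° − 3·2.114 = 13.5; c'Δl = 19.87; W sinα = 19.7
Σc'Δl = 52.7 kN/m; ΣN' = 89.9 kN/m; ΣW sinα = 30.9 kN/m
Resisting = 52.7 + 89.9·tan34.7° = 52.7 + 62.2 = 115.0 kN/m
FS = 115.0 / 30.9 = 3.726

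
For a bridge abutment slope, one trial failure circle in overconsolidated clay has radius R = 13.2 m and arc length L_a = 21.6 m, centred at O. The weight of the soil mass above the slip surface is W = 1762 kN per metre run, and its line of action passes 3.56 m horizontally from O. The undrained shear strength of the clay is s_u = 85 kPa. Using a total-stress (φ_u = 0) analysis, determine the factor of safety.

FS = 3.86

Taking moments about the centre O, the resisting moment is provided by the undrained shear strength acting along the arc:
M_R = s_u·L_a·R = 85·21.60·13.2 = 24235.2 kN·m/m
M_D = W·d = 1762·3.56 = 6272.7 kN·m/m
FS = M_R / M_D = 24235.2 / 6272.7 = 3.864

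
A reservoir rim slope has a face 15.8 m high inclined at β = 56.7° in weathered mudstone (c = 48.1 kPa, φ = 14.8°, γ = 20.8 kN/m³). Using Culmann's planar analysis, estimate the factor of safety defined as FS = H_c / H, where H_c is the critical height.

FS = 1.85

H_c = (4c/γ) · sinβ cosφ / [1 − cos(β − φ)]
    = (4·48.1/20.8) · sin56.7°·cos14.8° / [1 − cos41.9°]
    = 9.250 · 0.8081 / 0.2557 = 29.23 m
FS = H_c / H = 29.23 / 15.8 = 1.850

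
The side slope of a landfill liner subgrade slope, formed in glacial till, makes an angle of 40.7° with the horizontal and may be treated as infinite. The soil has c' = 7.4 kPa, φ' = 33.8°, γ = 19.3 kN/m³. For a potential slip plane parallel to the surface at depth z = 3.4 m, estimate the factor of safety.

FS = 1.01

For an infinite slope with a slip plane parallel to the surface (no pore pressure): FS = [c' + γz cos²β tanφ'] / [γz sinβ cosβ].
γz = 19.3·3.4 = 65.62 kN/m²
Numerator = 7.4 + 65.62·cos²40.7°·tan33.8° = 7.4 + 65.62·0.5748·0.6694 = 32.649 kPa
Denominator = 65.62·sin40.7°·cos40.7° = 65.62·0.6521·0.7581 = 32.441 kPa
FS = 32.649 / 32.441 = 1.006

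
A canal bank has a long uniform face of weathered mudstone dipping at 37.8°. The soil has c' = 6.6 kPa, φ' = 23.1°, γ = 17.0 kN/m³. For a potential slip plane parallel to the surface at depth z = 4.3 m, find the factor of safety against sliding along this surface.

For an infinite slope with a slip plane parallel to the surface (no pore pressure): FS = [c' + γz cos²β tanφ'] / [γz sinβ cosβ].
γz = 17.0·4.3 = 73.10 kN/m²
Numerator = 6.6 + 73.10·cos²37.8°·tan23.1° = 6.6 + 73.10·0.6243·0.4265 = 26.067 kPa
Denominator = 73.10·sin37.8°·cos37.8° = 73.10·0.6129·0.7902 = 35.402 kPa
FS = 26.067 / 35.402 = 0.736

FS = 0.74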